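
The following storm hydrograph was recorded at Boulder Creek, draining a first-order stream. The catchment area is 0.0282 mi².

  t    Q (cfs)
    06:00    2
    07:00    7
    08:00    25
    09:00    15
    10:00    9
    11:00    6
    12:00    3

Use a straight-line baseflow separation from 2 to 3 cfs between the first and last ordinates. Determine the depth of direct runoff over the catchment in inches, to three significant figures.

d ≈ 2.72 in

Direct runoff: 0.00, 4.83, 22.67, 12.50, 6.33, 3.17, 0.00 cfs; ΣQ_DR = 49.50 cfs.
V = ΣQ_DR · Δt = 49.50 × 3600 s = 1.782 × 10^5 ft³.
Over A = 0.0282 mi², depth = V / A = 2.72 in.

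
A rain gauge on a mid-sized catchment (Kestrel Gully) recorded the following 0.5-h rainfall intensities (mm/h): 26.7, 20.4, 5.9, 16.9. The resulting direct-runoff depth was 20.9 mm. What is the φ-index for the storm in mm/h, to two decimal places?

Only the 3 blocks with intensity above φ contribute runoff: 26.7, 20.4, 16.9 mm/h.
Σ(I−φ)·Δt = d  ⇒  (26.7+20.4+16.9 − 3φ)·0.5 = 20.9
φ = (64.00 − 20.9/0.5) / 3 = 7.40 mm/h.

φ ≈ 7.40 mm/h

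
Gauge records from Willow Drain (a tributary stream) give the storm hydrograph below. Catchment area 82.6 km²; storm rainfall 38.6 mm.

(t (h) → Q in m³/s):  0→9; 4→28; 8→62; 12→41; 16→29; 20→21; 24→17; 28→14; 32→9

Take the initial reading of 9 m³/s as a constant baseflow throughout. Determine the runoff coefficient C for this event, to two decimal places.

ΣQ_DR = 149.0 m³/s; V = ΣQ_DR·Δt = 2.146 × 10^6 m³.
Runoff depth d = V / A = 25.98 mm.
C = d / P = 25.98 / 38.6 = 0.67.

C ≈ 0.67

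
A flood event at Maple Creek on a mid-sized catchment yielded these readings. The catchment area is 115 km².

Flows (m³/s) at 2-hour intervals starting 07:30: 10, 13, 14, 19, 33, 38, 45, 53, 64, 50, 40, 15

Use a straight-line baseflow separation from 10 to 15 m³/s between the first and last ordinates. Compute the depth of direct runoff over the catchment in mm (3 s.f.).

d ≈ 15.3 mm

Direct runoff: 0.00, 2.55, 3.09, 7.64, 21.18, 25.73, 32.27, 39.82, 50.36, 35.91, 25.45, 0.00 m³/s; ΣQ_DR = 244.0 m³/s.
V = ΣQ_DR · Δt = 244.0 × 7200 s = 1.757 × 10^6 m³.
Over A = 115 km², depth = V / A = 15.3 mm.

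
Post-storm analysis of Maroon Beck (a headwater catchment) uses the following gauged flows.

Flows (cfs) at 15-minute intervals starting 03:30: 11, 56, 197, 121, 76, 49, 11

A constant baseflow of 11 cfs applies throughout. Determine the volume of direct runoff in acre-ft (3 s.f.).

V ≈ 9.17 acre-ft

Direct-runoff ordinates (Q − Q_b): 0.0, 45.0, 186.0, 110.0, 65.0, 38.0, 0.0 cfs.
ΣQ_DR = 444.0 cfs.
With Δt = 0.25 h = 900 s, V = ΣQ_DR · Δt = 444.0 × 900 = 4.00 × 10^5 ft³ = 9.17 acre-ft.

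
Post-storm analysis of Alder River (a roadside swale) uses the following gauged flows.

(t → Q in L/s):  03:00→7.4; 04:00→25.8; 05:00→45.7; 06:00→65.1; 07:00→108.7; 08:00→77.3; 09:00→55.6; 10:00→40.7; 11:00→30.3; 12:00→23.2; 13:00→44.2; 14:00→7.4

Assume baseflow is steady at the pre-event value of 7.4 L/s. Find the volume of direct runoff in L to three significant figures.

V ≈ 1.59 × 10^6 L

Direct-runoff ordinates (Q − Q_b): 0.0, 18.4, 38.3, 57.7, 101.3, 69.9, 48.2, 33.3, 22.9, 15.8, 36.8, 0.0 L/s.
ΣQ_DR = 442.6 L/s.
With Δt = 1 h = 3600 s, V = ΣQ_DR · Δt = 442.6 × 3600 = 1.59 × 10^6 L.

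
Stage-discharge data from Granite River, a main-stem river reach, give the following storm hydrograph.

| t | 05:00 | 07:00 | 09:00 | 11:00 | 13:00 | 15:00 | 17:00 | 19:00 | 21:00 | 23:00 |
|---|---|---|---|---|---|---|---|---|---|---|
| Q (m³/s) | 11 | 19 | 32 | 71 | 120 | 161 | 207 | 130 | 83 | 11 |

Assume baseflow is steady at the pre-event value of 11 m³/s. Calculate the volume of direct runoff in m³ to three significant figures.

Direct-runoff ordinates (Q − Q_b): 0.0, 8.0, 21.0, 60.0, 109.0, 150.0, 196.0, 119.0, 72.0, 0.0 m³/s.
ΣQ_DR = 735.0 m³/s.
With Δt = 2 h = 7200 s, V = ΣQ_DR · Δt = 735.0 × 7200 = 5.29 × 10^6 m³.

V ≈ 5.29 × 10^6 m³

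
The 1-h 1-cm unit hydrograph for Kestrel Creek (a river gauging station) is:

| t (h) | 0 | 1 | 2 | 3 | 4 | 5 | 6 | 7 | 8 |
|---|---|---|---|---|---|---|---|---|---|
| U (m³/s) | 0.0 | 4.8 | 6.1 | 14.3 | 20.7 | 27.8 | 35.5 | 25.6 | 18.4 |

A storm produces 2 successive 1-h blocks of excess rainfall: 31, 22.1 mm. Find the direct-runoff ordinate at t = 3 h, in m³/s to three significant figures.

By discrete convolution, Q_j = Σ (P_i / 10 mm) · U_{j−i}.
At t = 3 h (j=3): Q = (31/10)·14.3 + (22.1/10)·6.1 = 57.8 m³/s.

Q ≈ 57.8 m³/s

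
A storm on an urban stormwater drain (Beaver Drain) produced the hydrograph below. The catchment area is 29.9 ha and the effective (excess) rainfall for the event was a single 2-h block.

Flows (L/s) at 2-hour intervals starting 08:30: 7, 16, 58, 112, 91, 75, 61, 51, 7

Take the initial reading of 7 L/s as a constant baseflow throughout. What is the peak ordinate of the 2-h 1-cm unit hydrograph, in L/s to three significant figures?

Direct runoff: 0.0, 9.0, 51.0, 105.0, 84.0, 68.0, 54.0, 44.0, 0.0 L/s; ΣQ_DR = 415.0 L/s, peak = 105.0 L/s.
Runoff depth d = ΣQ_DR·Δt / A = 415.0 × 7200 / (29.9 ha) = 9.993 mm.
The 1-cm UH is the DRH scaled by (10 mm)/d, so U_p = 105.0 × 10/9.993 = 105 L/s.

U_p ≈ 105 L/s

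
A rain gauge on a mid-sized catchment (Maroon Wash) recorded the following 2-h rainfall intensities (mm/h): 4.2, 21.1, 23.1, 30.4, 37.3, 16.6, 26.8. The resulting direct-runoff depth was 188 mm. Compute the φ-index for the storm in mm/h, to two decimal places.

Only the 6 blocks with intensity above φ contribute runoff: 21.1, 23.1, 30.4, 37.3, 16.6, 26.8 mm/h.
Σ(I−φ)·Δt = d  ⇒  (21.1+23.1+30.4+37.3+16.6+26.8 − 6φ)·2 = 188
φ = (155.3 − 188/2) / 6 = 10.22 mm/h.

φ ≈ 10.22 mm/h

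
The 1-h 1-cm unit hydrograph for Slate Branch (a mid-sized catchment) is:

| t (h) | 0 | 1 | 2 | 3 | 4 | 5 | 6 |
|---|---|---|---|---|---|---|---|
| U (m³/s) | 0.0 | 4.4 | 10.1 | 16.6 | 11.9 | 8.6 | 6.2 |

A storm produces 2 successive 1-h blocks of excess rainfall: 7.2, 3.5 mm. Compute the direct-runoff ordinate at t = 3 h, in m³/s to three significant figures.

Q ≈ 15.5 m³/s

By discrete convolution, Q_j = Σ (P_i / 10 mm) · U_{j−i}.
At t = 3 h (j=3): Q = (7.2/10)·16.6 + (3.5/10)·10.1 = 15.5 m³/s.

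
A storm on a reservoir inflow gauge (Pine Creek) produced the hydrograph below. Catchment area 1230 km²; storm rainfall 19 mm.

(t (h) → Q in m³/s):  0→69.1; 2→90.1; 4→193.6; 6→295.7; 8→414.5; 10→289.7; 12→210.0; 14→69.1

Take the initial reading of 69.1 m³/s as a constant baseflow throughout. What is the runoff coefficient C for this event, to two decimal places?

ΣQ_DR = 1079 m³/s; V = ΣQ_DR·Δt = 7.769 × 10^6 m³.
Runoff depth d = V / A = 6.316 mm.
C = d / P = 6.316 / 19 = 0.33.

C ≈ 0.33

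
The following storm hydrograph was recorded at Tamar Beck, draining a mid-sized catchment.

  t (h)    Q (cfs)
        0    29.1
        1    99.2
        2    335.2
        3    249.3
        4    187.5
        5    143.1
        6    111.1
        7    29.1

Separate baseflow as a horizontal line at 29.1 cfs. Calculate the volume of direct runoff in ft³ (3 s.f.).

V ≈ 3.42 × 10^6 ft³

Direct-runoff ordinates (Q − Q_b): 0.0, 70.1, 306.1, 220.2, 158.4, 114.0, 82.0, 0.0 cfs.
ΣQ_DR = 950.8 cfs.
With Δt = 1 h = 3600 s, V = ΣQ_DR · Δt = 950.8 × 3600 = 3.42 × 10^6 ft³.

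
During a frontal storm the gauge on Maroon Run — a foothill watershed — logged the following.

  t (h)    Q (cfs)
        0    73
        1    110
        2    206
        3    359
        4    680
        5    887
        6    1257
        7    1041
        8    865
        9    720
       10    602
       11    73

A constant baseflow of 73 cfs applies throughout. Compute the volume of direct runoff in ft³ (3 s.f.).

Direct-runoff ordinates (Q − Q_b): 0.0, 37.0, 133.0, 286.0, 607.0, 814.0, 1184.0, 968.0, 792.0, 647.0, 529.0, 0.0 cfs.
ΣQ_DR = 5997 cfs.
With Δt = 1 h = 3600 s, V = ΣQ_DR · Δt = 5997 × 3600 = 2.16 × 10^7 ft³.

V ≈ 2.16 × 10^7 ft³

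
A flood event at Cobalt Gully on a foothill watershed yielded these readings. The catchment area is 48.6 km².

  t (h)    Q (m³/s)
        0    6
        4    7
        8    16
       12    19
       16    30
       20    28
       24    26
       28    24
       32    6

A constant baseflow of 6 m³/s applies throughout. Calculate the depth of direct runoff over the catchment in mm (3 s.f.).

d ≈ 32.0 mm

Direct runoff: 0.0, 1.0, 10.0, 13.0, 24.0, 22.0, 20.0, 18.0, 0.0 m³/s; ΣQ_DR = 108.0 m³/s.
V = ΣQ_DR · Δt = 108.0 × 14400 s = 1.555 × 10^6 m³.
Over A = 48.6 km², depth = V / A = 32.0 mm.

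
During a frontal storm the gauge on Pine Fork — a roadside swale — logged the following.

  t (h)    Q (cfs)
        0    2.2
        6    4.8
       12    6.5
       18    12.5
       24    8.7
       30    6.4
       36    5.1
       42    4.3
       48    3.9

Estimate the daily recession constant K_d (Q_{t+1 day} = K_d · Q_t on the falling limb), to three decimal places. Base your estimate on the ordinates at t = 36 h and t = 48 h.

Between t = 36 h and t = 48 h the flow falls from 5.1 to 3.9 cfs over 2×6 h = 12 h.
Per-interval ratio K = (3.9/5.1)^(1/2) = 0.8745; K_d = K^(24/6) = 0.585.

K_d ≈ 0.585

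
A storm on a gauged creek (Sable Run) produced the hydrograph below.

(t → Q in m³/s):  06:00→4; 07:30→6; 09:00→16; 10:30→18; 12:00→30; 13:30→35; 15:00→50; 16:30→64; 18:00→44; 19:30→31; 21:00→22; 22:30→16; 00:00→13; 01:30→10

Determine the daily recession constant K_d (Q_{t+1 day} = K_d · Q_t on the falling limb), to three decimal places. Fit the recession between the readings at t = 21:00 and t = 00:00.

Between t = 21:00 and t = 00:00 the flow falls from 22 to 13 m³/s over 2×1.5 h = 3 h.
Per-interval ratio K = (13/22)^(1/2) = 0.7687; K_d = K^(24/1.5) = 0.015.

K_d ≈ 0.015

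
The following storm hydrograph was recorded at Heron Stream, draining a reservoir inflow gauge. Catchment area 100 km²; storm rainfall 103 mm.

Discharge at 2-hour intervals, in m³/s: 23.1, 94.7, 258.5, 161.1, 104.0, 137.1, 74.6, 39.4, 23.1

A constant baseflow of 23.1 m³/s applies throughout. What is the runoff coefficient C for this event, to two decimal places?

ΣQ_DR = 707.7 m³/s; V = ΣQ_DR·Δt = 5.095 × 10^6 m³.
Runoff depth d = V / A = 50.95 mm.
C = d / P = 50.95 / 103 = 0.49.

C ≈ 0.49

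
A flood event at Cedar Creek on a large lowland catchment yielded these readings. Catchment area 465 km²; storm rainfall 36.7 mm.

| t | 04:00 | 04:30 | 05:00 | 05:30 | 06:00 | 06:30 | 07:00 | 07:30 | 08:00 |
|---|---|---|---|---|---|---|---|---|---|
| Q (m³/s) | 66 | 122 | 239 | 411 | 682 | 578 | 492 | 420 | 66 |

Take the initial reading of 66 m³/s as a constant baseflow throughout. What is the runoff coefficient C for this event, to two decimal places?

ΣQ_DR = 2482 m³/s; V = ΣQ_DR·Δt = 4.468 × 10^6 m³.
Runoff depth d = V / A = 9.608 mm.
C = d / P = 9.608 / 36.7 = 0.26.

C ≈ 0.26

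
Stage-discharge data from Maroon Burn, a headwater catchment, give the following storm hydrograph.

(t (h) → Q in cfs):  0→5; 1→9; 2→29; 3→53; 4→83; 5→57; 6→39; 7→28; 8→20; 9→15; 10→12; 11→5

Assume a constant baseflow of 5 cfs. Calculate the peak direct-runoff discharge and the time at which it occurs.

Subtracting baseflow gives direct-runoff ordinates: 0.0, 4.0, 24.0, 48.0, 78.0, 52.0, 34.0, 23.0, 15.0, 10.0, 7.0, 0.0 cfs.
The maximum is 78.0 cfs, occurring at the reading for t = 4 h.

Q_p = 78.0 cfs at t = 4 h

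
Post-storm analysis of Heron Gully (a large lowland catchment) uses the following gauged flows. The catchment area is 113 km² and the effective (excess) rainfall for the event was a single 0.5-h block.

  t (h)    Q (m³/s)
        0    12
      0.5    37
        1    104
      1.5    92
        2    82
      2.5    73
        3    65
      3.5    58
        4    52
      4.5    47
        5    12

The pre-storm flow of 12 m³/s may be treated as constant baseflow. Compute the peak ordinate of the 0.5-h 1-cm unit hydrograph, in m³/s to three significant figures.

U_p ≈ 115 m³/s

Direct runoff: 0.0, 25.0, 92.0, 80.0, 70.0, 61.0, 53.0, 46.0, 40.0, 35.0, 0.0 m³/s; ΣQ_DR = 502.0 m³/s, peak = 92.0 m³/s.
Runoff depth d = ΣQ_DR·Δt / A = 502.0 × 1800 / (113 km²) = 7.996 mm.
The 1-cm UH is the DRH scaled by (10 mm)/d, so U_p = 92.0 × 10/7.996 = 115 m³/s.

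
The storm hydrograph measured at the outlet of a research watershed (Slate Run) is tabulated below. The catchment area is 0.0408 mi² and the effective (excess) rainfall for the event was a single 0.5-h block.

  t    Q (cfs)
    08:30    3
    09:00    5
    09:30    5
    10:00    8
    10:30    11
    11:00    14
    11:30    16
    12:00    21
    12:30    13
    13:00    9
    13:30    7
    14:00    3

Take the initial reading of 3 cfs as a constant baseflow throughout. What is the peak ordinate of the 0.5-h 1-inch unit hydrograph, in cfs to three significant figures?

Direct runoff: 0.0, 2.0, 2.0, 5.0, 8.0, 11.0, 13.0, 18.0, 10.0, 6.0, 4.0, 0.0 cfs; ΣQ_DR = 79.00 cfs, peak = 18.0 cfs.
Runoff depth d = ΣQ_DR·Δt / A = 79.00 × 1800 / (0.0408 mi²) = 1.500 in.
The 1-inch UH is the DRH scaled by (1 in)/d, so U_p = 18.0 × 1/1.500 = 12.0 cfs.

U_p ≈ 12.0 cfs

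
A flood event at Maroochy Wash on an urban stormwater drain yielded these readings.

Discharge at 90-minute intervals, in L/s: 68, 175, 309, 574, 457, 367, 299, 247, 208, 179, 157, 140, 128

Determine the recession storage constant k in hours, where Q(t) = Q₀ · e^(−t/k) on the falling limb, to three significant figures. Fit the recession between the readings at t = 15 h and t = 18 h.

k ≈ 14.7 h

On the falling limb, Q drops from 157 to 128 L/s between t = 15 h and t = 18 h (Δt = 3 h).
k = −Δt / ln(Q₂/Q₁) = −3 / ln(128/157) = 14.7 h.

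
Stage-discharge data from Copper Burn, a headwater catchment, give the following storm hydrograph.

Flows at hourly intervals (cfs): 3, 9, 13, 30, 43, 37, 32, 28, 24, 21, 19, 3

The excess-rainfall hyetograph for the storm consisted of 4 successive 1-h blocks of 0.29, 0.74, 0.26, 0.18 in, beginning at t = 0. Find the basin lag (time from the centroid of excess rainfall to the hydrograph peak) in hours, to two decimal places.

Centroid of excess rainfall: t_c = Σ P_i·t̄_i / ΣP_i = 1.7245 h (block centres at 0.5, 1.5, 2.5, 3.5 h).
Hydrograph peak occurs at t = 4 h, so basin lag t_L = 4 − 1.7245 = 2.28 h.

t_L ≈ 2.28 h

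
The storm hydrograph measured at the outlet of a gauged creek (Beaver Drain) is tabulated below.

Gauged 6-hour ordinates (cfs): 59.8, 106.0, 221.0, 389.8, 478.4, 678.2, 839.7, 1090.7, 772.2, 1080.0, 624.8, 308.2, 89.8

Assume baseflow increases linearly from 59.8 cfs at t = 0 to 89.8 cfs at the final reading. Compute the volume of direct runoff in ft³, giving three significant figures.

Direct-runoff ordinates (Q − Q_b): 0.00, 43.70, 156.20, 322.50, 408.60, 605.90, 764.90, 1013.40, 692.40, 997.70, 540.00, 220.90, 0.00 cfs.
ΣQ_DR = 5766 cfs.
With Δt = 6 h = 21600 s, V = ΣQ_DR · Δt = 5766 × 21600 = 1.25 × 10^8 ft³.

V ≈ 1.25 × 10^8 ft³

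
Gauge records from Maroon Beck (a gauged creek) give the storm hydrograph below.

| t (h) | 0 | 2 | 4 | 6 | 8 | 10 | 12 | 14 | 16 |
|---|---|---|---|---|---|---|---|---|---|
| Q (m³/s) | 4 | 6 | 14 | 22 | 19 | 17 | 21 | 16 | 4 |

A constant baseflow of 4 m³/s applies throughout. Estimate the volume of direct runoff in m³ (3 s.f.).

Direct-runoff ordinates (Q − Q_b): 0.0, 2.0, 10.0, 18.0, 15.0, 13.0, 17.0, 12.0, 0.0 m³/s.
ΣQ_DR = 87.00 m³/s.
With Δt = 2 h = 7200 s, V = ΣQ_DR · Δt = 87.00 × 7200 = 6.26 × 10^5 m³.

V ≈ 6.26 × 10^5 m³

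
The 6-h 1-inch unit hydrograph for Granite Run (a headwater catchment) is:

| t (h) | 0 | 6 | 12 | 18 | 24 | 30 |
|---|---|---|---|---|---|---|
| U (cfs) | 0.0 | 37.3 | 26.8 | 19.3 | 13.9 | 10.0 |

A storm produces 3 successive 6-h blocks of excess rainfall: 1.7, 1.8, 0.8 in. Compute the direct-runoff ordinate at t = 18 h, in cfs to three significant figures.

By discrete convolution, Q_j = Σ (P_i / 1 in) · U_{j−i}.
At t = 18 h (j=3): Q = (1.7/1)·19.3 + (1.8/1)·26.8 + (0.8/1)·37.3 = 111 cfs.

Q ≈ 111 cfs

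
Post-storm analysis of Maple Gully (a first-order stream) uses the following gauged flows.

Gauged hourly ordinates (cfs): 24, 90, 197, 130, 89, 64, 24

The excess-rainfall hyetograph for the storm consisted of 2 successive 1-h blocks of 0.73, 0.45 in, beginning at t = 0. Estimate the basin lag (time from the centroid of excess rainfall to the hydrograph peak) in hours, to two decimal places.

Centroid of excess rainfall: t_c = Σ P_i·t̄_i / ΣP_i = 0.8814 h (block centres at 0.5, 1.5 h).
Hydrograph peak occurs at t = 2 h, so basin lag t_L = 2 − 0.8814 = 1.12 h.

t_L ≈ 1.12 h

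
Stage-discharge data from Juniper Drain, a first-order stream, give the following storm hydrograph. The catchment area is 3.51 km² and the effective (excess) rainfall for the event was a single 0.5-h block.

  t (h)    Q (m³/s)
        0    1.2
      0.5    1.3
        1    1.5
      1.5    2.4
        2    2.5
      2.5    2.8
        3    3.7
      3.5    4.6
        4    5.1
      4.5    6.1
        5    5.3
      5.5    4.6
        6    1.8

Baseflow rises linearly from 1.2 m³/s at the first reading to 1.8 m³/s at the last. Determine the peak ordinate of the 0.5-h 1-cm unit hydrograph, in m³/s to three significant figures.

Direct runoff: 0.00, 0.05, 0.20, 1.05, 1.10, 1.35, 2.20, 3.05, 3.50, 4.45, 3.60, 2.85, 0.00 m³/s; ΣQ_DR = 23.40 m³/s, peak = 4.45 m³/s.
Runoff depth d = ΣQ_DR·Δt / A = 23.40 × 1800 / (3.51 km²) = 12.00 mm.
The 1-cm UH is the DRH scaled by (10 mm)/d, so U_p = 4.45 × 10/12.00 = 3.71 m³/s.

U_p ≈ 3.71 m³/s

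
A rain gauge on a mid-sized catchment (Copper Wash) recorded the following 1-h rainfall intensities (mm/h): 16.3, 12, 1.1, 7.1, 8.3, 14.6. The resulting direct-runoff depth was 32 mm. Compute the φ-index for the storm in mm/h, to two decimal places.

φ ≈ 5.26 mm/h

Only the 5 blocks with intensity above φ contribute runoff: 16.3, 12, 7.1, 8.3, 14.6 mm/h.
Σ(I−φ)·Δt = d  ⇒  (16.3+12+7.1+8.3+14.6 − 5φ)·1 = 32
φ = (58.30 − 32/1) / 5 = 5.26 mm/h.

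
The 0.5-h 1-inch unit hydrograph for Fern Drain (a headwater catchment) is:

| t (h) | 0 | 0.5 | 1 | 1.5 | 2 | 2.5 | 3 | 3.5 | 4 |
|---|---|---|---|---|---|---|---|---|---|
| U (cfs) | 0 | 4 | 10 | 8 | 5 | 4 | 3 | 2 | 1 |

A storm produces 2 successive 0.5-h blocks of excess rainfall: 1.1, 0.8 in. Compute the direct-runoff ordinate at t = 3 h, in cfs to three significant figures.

By discrete convolution, Q_j = Σ (P_i / 1 in) · U_{j−i}.
At t = 3 h (j=6): Q = (1.1/1)·3 + (0.8/1)·4 = 6.50 cfs.

Q ≈ 6.50 cfs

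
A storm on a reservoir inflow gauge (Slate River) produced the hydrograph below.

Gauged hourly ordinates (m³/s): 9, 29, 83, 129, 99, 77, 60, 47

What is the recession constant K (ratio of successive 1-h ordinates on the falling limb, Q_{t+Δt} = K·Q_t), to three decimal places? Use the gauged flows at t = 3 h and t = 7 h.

Using the recession-limb readings at t = 3 h and t = 7 h: Q falls from 129 to 47 m³/s over 4 intervals.
K = (Q₂/Q₁)^(1/4) = (47/129)^(1/4) = 0.777.

K ≈ 0.777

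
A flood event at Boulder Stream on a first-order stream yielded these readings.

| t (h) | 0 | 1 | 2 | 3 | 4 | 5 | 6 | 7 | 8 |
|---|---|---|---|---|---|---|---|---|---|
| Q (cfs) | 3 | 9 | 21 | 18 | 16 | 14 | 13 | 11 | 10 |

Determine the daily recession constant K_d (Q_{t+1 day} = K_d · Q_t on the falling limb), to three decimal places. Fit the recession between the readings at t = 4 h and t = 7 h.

Between t = 4 h and t = 7 h the flow falls from 16 to 11 cfs over 3×1 h = 3 h.
Per-interval ratio K = (11/16)^(1/3) = 0.8826; K_d = K^(24/1) = 0.050.

K_d ≈ 0.050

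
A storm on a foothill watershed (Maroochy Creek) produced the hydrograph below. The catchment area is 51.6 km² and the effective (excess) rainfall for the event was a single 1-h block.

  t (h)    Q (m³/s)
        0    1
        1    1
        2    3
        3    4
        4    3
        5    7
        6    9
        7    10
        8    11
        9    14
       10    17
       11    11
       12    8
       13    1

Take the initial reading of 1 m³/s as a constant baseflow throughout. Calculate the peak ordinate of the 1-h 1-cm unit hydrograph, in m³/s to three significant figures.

U_p ≈ 26.7 m³/s

Direct runoff: 0.0, 0.0, 2.0, 3.0, 2.0, 6.0, 8.0, 9.0, 10.0, 13.0, 16.0, 10.0, 7.0, 0.0 m³/s; ΣQ_DR = 86.00 m³/s, peak = 16.0 m³/s.
Runoff depth d = ΣQ_DR·Δt / A = 86.00 × 3600 / (51.6 km²) = 6.000 mm.
The 1-cm UH is the DRH scaled by (10 mm)/d, so U_p = 16.0 × 10/6.000 = 26.7 m³/s.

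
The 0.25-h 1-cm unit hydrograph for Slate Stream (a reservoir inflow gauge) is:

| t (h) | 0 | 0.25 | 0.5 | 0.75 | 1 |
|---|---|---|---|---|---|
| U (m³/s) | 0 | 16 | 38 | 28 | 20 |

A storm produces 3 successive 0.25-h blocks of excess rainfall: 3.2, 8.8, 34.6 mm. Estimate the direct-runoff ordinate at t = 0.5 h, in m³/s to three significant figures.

By discrete convolution, Q_j = Σ (P_i / 10 mm) · U_{j−i}.
At t = 0.5 h (j=2): Q = (3.2/10)·38 + (8.8/10)·16 + (34.6/10)·0 = 26.2 m³/s.

Q ≈ 26.2 m³/s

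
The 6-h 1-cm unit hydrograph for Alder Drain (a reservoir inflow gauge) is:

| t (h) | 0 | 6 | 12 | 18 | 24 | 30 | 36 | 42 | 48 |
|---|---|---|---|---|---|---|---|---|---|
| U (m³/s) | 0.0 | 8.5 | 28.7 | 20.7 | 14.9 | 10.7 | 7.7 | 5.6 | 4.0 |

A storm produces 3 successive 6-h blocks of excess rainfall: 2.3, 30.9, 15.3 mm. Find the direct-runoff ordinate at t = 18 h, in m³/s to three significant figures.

By discrete convolution, Q_j = Σ (P_i / 10 mm) · U_{j−i}.
At t = 18 h (j=3): Q = (2.3/10)·20.7 + (30.9/10)·28.7 + (15.3/10)·8.5 = 106 m³/s.

Q ≈ 106 m³/s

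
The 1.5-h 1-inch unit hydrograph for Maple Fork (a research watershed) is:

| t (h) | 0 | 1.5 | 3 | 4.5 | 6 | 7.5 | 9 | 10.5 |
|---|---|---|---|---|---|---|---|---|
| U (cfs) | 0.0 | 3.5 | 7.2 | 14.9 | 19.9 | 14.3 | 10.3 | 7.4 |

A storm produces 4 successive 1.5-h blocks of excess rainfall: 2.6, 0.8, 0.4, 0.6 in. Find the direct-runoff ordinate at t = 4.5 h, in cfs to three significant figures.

Q ≈ 45.9 cfs

By discrete convolution, Q_j = Σ (P_i / 1 in) · U_{j−i}.
At t = 4.5 h (j=3): Q = (2.6/1)·14.9 + (0.8/1)·7.2 + (0.4/1)·3.5 + (0.6/1)·0.0 = 45.9 cfs.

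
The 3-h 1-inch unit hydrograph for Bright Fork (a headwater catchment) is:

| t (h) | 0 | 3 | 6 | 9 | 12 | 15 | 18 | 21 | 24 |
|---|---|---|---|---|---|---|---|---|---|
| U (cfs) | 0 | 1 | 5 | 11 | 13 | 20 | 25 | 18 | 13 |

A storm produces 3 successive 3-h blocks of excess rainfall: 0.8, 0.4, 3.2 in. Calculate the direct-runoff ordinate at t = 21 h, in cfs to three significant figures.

By discrete convolution, Q_j = Σ (P_i / 1 in) · U_{j−i}.
At t = 21 h (j=7): Q = (0.8/1)·18 + (0.4/1)·25 + (3.2/1)·20 = 88.4 cfs.

Q ≈ 88.4 cfs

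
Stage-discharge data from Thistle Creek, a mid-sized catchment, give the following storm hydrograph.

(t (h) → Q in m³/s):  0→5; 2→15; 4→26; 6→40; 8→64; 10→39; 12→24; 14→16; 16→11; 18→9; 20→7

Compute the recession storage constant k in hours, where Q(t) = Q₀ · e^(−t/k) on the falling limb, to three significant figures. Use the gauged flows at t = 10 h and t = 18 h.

On the falling limb, Q drops from 39 to 9 m³/s between t = 10 h and t = 18 h (Δt = 8 h).
k = −Δt / ln(Q₂/Q₁) = −8 / ln(9/39) = 5.46 h.

k ≈ 5.46 h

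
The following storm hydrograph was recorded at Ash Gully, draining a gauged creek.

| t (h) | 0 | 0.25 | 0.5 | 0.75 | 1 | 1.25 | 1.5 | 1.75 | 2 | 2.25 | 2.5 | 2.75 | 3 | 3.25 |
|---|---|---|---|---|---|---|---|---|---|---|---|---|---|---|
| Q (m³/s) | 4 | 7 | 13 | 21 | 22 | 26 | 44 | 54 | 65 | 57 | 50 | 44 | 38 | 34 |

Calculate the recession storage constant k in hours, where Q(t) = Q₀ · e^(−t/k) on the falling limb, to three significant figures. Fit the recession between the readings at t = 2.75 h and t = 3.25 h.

On the falling limb, Q drops from 44 to 34 m³/s between t = 2.75 h and t = 3.25 h (Δt = 0.5 h).
k = −Δt / ln(Q₂/Q₁) = −0.5 / ln(34/44) = 1.94 h.

k ≈ 1.94 h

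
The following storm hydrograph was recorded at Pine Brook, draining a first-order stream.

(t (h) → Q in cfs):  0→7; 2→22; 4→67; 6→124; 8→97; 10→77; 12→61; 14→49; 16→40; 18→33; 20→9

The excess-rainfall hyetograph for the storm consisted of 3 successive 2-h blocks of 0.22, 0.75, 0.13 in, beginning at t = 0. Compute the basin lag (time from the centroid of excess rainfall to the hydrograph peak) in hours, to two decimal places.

t_L ≈ 3.16 h

Centroid of excess rainfall: t_c = Σ P_i·t̄_i / ΣP_i = 2.8364 h (block centres at 1, 3, 5 h).
Hydrograph peak occurs at t = 6 h, so basin lag t_L = 6 − 2.8364 = 3.16 h.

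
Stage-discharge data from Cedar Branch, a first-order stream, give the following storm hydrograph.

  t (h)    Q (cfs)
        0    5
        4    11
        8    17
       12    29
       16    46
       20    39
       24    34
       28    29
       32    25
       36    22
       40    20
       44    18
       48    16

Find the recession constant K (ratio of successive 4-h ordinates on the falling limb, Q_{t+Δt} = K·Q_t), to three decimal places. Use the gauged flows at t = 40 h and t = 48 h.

Using the recession-limb readings at t = 40 h and t = 48 h: Q falls from 20 to 16 cfs over 2 intervals.
K = (Q₂/Q₁)^(1/2) = (16/20)^(1/2) = 0.894.

K ≈ 0.894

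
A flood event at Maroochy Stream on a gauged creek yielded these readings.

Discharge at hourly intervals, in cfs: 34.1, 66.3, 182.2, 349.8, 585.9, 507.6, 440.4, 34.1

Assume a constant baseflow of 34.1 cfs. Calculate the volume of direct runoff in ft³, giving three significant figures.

Direct-runoff ordinates (Q − Q_b): 0.0, 32.2, 148.1, 315.7, 551.8, 473.5, 406.3, 0.0 cfs.
ΣQ_DR = 1928 cfs.
With Δt = 1 h = 3600 s, V = ΣQ_DR · Δt = 1928 × 3600 = 6.94 × 10^6 ft³.

V ≈ 6.94 × 10^6 ft³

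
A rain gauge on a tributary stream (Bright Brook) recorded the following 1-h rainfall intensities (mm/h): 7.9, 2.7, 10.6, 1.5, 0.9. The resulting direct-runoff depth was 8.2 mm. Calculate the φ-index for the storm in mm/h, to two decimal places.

φ ≈ 5.15 mm/h

Only the 2 blocks with intensity above φ contribute runoff: 7.9, 10.6 mm/h.
Σ(I−φ)·Δt = d  ⇒  (7.9+10.6 − 2φ)·1 = 8.2
φ = (18.50 − 8.2/1) / 2 = 5.15 mm/h.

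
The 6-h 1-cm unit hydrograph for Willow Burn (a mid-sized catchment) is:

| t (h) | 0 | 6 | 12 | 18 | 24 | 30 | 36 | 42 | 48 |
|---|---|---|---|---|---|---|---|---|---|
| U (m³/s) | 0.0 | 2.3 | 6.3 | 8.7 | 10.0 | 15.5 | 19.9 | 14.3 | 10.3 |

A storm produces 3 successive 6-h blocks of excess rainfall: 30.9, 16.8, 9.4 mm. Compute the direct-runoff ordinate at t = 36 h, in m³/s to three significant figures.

Q ≈ 96.9 m³/s

By discrete convolution, Q_j = Σ (P_i / 10 mm) · U_{j−i}.
At t = 36 h (j=6): Q = (30.9/10)·19.9 + (16.8/10)·15.5 + (9.4/10)·10.0 = 96.9 m³/s.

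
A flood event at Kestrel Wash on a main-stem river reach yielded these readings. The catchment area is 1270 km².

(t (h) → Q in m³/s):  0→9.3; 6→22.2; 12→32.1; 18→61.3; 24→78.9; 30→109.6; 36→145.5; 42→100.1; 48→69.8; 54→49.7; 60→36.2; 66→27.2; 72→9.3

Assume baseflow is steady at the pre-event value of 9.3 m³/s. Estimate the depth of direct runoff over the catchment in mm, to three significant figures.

Direct runoff: 0.0, 12.9, 22.8, 52.0, 69.6, 100.3, 136.2, 90.8, 60.5, 40.4, 26.9, 17.9, 0.0 m³/s; ΣQ_DR = 630.3 m³/s.
V = ΣQ_DR · Δt = 630.3 × 21600 s = 1.361 × 10^7 m³.
Over A = 1270 km², depth = V / A = 10.7 mm.

d ≈ 10.7 mm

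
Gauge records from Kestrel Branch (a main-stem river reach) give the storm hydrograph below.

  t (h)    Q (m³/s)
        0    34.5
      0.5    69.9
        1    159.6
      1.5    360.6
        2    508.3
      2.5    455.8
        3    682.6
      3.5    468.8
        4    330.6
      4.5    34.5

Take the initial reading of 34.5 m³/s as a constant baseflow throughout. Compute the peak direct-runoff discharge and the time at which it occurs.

Subtracting baseflow gives direct-runoff ordinates: 0.0, 35.4, 125.1, 326.1, 473.8, 421.3, 648.1, 434.3, 296.1, 0.0 m³/s.
The maximum is 648.1 m³/s, occurring at the reading for t = 3 h.

Q_p = 648.1 m³/s at t = 3 h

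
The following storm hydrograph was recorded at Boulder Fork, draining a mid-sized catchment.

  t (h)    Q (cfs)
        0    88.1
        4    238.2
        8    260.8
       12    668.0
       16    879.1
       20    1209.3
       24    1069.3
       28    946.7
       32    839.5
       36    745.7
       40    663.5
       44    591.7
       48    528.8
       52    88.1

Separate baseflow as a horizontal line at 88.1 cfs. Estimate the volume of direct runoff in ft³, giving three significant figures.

Direct-runoff ordinates (Q − Q_b): 0.0, 150.1, 172.7, 579.9, 791.0, 1121.2, 981.2, 858.6, 751.4, 657.6, 575.4, 503.6, 440.7, 0.0 cfs.
ΣQ_DR = 7583 cfs.
With Δt = 4 h = 14400 s, V = ΣQ_DR · Δt = 7583 × 14400 = 1.09 × 10^8 ft³.

V ≈ 1.09 × 10^8 ft³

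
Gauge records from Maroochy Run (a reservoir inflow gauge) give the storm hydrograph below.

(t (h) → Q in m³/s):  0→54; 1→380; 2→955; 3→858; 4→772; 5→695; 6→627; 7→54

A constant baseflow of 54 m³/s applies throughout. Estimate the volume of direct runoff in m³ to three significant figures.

V ≈ 1.43 × 10^7 m³

Direct-runoff ordinates (Q − Q_b): 0.0, 326.0, 901.0, 804.0, 718.0, 641.0, 573.0, 0.0 m³/s.
ΣQ_DR = 3963 m³/s.
With Δt = 1 h = 3600 s, V = ΣQ_DR · Δt = 3963 × 3600 = 1.43 × 10^7 m³.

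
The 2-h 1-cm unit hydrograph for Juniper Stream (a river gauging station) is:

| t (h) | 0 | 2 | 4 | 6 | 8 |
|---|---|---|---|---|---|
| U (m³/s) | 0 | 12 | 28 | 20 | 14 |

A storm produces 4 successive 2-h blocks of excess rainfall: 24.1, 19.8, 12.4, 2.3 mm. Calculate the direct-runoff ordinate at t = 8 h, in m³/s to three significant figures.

By discrete convolution, Q_j = Σ (P_i / 10 mm) · U_{j−i}.
At t = 8 h (j=4): Q = (24.1/10)·14 + (19.8/10)·20 + (12.4/10)·28 + (2.3/10)·12 = 111 m³/s.

Q ≈ 111 m³/s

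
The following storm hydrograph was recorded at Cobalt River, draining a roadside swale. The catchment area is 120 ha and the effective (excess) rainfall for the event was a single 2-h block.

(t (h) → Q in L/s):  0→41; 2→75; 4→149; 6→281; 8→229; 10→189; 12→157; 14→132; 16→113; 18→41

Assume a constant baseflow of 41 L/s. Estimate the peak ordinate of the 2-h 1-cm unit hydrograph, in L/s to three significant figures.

U_p ≈ 401 L/s

Direct runoff: 0.0, 34.0, 108.0, 240.0, 188.0, 148.0, 116.0, 91.0, 72.0, 0.0 L/s; ΣQ_DR = 997.0 L/s, peak = 240.0 L/s.
Runoff depth d = ΣQ_DR·Δt / A = 997.0 × 7200 / (120 ha) = 5.982 mm.
The 1-cm UH is the DRH scaled by (10 mm)/d, so U_p = 240.0 × 10/5.982 = 401 L/s.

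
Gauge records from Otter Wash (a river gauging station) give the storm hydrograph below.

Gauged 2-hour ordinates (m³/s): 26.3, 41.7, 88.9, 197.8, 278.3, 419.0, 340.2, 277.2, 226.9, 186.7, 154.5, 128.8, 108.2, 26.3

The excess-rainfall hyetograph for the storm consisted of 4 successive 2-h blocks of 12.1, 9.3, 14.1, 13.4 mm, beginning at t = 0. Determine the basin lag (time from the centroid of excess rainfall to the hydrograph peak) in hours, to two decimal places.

Centroid of excess rainfall: t_c = Σ P_i·t̄_i / ΣP_i = 4.1779 h (block centres at 1, 3, 5, 7 h).
Hydrograph peak occurs at t = 10 h, so basin lag t_L = 10 − 4.1779 = 5.82 h.

t_L ≈ 5.82 h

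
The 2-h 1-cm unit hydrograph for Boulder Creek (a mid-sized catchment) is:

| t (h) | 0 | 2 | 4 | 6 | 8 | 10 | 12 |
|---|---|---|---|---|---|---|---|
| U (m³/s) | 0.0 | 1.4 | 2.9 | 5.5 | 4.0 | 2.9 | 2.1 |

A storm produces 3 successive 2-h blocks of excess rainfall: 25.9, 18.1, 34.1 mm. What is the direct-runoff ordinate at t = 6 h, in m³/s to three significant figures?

Q ≈ 24.3 m³/s

By discrete convolution, Q_j = Σ (P_i / 10 mm) · U_{j−i}.
At t = 6 h (j=3): Q = (25.9/10)·5.5 + (18.1/10)·2.9 + (34.1/10)·1.4 = 24.3 m³/s.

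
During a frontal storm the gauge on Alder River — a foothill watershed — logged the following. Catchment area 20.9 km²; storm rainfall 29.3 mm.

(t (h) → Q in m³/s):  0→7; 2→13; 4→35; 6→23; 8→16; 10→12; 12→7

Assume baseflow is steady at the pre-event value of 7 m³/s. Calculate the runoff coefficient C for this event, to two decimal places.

ΣQ_DR = 64.00 m³/s; V = ΣQ_DR·Δt = 4.608 × 10^5 m³.
Runoff depth d = V / A = 22.05 mm.
C = d / P = 22.05 / 29.3 = 0.75.

C ≈ 0.75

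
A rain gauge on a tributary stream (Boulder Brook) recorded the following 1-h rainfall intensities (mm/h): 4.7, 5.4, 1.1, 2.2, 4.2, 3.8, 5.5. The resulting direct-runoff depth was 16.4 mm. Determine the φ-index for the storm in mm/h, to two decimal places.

φ ≈ 1.57 mm/h

Only the 6 blocks with intensity above φ contribute runoff: 4.7, 5.4, 2.2, 4.2, 3.8, 5.5 mm/h.
Σ(I−φ)·Δt = d  ⇒  (4.7+5.4+2.2+4.2+3.8+5.5 − 6φ)·1 = 16.4
φ = (25.80 − 16.4/1) / 6 = 1.57 mm/h.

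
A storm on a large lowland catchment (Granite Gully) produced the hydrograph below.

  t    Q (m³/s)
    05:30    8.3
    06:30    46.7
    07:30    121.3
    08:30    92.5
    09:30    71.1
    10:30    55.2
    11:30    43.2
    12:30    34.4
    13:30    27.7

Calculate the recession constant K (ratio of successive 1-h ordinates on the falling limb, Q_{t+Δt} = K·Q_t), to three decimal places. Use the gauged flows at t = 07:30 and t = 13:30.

K ≈ 0.782

Using the recession-limb readings at t = 07:30 and t = 13:30: Q falls from 121.3 to 27.7 m³/s over 6 intervals.
K = (Q₂/Q₁)^(1/6) = (27.7/121.3)^(1/6) = 0.782.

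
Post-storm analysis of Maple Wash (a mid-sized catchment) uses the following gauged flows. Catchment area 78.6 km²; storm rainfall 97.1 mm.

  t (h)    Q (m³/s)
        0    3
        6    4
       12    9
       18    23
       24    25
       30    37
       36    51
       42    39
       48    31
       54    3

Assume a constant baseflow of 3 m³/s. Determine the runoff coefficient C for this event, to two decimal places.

ΣQ_DR = 195.0 m³/s; V = ΣQ_DR·Δt = 4.212 × 10^6 m³.
Runoff depth d = V / A = 53.59 mm.
C = d / P = 53.59 / 97.1 = 0.55.

C ≈ 0.55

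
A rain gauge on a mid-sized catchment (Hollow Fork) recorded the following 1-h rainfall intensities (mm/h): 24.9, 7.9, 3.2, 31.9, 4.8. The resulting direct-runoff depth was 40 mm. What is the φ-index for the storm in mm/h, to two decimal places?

Only the 2 blocks with intensity above φ contribute runoff: 24.9, 31.9 mm/h.
Σ(I−φ)·Δt = d  ⇒  (24.9+31.9 − 2φ)·1 = 40
φ = (56.80 − 40/1) / 2 = 8.40 mm/h.

φ ≈ 8.40 mm/h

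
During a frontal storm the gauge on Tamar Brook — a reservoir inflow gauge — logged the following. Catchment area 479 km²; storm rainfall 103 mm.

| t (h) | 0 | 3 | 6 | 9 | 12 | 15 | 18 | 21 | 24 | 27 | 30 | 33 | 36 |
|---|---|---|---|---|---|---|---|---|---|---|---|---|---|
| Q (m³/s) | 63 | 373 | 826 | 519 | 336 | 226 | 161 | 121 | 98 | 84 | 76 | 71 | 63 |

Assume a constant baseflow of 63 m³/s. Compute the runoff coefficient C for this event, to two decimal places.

ΣQ_DR = 2198 m³/s; V = ΣQ_DR·Δt = 2.374 × 10^7 m³.
Runoff depth d = V / A = 49.56 mm.
C = d / P = 49.56 / 103 = 0.48.

C ≈ 0.48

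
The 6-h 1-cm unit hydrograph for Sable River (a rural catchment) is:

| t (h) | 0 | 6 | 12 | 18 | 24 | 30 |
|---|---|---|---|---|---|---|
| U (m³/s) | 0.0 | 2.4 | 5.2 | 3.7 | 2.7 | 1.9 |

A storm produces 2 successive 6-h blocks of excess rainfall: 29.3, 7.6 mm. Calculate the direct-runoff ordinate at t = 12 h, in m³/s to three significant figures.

Q ≈ 17.1 m³/s

By discrete convolution, Q_j = Σ (P_i / 10 mm) · U_{j−i}.
At t = 12 h (j=2): Q = (29.3/10)·5.2 + (7.6/10)·2.4 = 17.1 m³/s.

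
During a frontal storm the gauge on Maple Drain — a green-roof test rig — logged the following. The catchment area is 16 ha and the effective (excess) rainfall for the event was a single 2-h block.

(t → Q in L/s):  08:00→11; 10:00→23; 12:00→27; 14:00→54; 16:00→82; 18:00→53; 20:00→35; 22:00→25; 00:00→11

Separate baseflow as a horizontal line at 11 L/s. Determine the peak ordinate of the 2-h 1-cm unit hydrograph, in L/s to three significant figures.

Direct runoff: 0.0, 12.0, 16.0, 43.0, 71.0, 42.0, 24.0, 14.0, 0.0 L/s; ΣQ_DR = 222.0 L/s, peak = 71.0 L/s.
Runoff depth d = ΣQ_DR·Δt / A = 222.0 × 7200 / (16 ha) = 9.990 mm.
The 1-cm UH is the DRH scaled by (10 mm)/d, so U_p = 71.0 × 10/9.990 = 71.1 L/s.

U_p ≈ 71.1 L/s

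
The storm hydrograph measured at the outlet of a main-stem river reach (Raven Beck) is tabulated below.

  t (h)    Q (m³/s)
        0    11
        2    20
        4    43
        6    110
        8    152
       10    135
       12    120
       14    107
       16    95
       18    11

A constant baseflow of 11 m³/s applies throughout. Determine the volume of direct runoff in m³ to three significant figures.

V ≈ 5.00 × 10^6 m³

Direct-runoff ordinates (Q − Q_b): 0.0, 9.0, 32.0, 99.0, 141.0, 124.0, 109.0, 96.0, 84.0, 0.0 m³/s.
ΣQ_DR = 694.0 m³/s.
With Δt = 2 h = 7200 s, V = ΣQ_DR · Δt = 694.0 × 7200 = 5.00 × 10^6 m³.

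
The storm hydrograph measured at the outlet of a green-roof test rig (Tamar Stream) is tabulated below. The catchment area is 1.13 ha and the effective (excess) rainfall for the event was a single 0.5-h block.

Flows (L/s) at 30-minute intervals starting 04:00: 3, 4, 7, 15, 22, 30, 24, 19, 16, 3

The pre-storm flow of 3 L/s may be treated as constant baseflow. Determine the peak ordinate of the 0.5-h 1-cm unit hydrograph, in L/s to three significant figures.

Direct runoff: 0.0, 1.0, 4.0, 12.0, 19.0, 27.0, 21.0, 16.0, 13.0, 0.0 L/s; ΣQ_DR = 113.0 L/s, peak = 27.0 L/s.
Runoff depth d = ΣQ_DR·Δt / A = 113.0 × 1800 / (1.13 ha) = 18.00 mm.
The 1-cm UH is the DRH scaled by (10 mm)/d, so U_p = 27.0 × 10/18.00 = 15.0 L/s.

U_p ≈ 15.0 L/s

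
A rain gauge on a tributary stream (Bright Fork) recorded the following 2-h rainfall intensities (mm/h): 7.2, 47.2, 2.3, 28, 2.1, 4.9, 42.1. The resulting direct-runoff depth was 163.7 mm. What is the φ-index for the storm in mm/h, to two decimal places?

Only the 3 blocks with intensity above φ contribute runoff: 47.2, 28, 42.1 mm/h.
Σ(I−φ)·Δt = d  ⇒  (47.2+28+42.1 − 3φ)·2 = 163.7
φ = (117.3 − 163.7/2) / 3 = 11.82 mm/h.

φ ≈ 11.82 mm/h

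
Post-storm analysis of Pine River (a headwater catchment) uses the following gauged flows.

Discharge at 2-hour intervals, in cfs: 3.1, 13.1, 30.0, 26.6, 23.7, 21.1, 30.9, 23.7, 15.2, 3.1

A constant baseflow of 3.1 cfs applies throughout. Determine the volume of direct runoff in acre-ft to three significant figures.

V ≈ 26.4 acre-ft

Direct-runoff ordinates (Q − Q_b): 0.0, 10.0, 26.9, 23.5, 20.6, 18.0, 27.8, 20.6, 12.1, 0.0 cfs.
ΣQ_DR = 159.5 cfs.
With Δt = 2 h = 7200 s, V = ΣQ_DR · Δt = 159.5 × 7200 = 1.15 × 10^6 ft³ = 26.4 acre-ft.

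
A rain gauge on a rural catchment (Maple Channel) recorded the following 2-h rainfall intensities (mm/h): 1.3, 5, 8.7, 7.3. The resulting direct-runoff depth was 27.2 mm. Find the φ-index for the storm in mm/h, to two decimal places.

φ ≈ 2.47 mm/h

Only the 3 blocks with intensity above φ contribute runoff: 5, 8.7, 7.3 mm/h.
Σ(I−φ)·Δt = d  ⇒  (5+8.7+7.3 − 3φ)·2 = 27.2
φ = (21.00 − 27.2/2) / 3 = 2.47 mm/h.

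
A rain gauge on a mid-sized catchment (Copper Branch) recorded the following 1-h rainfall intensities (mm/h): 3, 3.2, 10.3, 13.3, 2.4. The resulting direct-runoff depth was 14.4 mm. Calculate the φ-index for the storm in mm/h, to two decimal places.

φ ≈ 4.60 mm/h

Only the 2 blocks with intensity above φ contribute runoff: 10.3, 13.3 mm/h.
Σ(I−φ)·Δt = d  ⇒  (10.3+13.3 − 2φ)·1 = 14.4
φ = (23.60 − 14.4/1) / 2 = 4.60 mm/h.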